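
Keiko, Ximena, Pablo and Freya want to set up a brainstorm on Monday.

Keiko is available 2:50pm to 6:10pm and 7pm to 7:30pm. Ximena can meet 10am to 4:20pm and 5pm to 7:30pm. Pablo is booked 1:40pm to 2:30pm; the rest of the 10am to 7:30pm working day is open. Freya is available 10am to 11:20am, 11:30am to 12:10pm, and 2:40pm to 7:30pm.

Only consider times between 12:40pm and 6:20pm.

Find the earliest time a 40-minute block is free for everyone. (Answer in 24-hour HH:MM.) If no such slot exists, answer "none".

Pablo free within 10:00–19:30: 10:00–13:40, 14:30–19:30.
Keiko ∩ Ximena: 14:50–16:20, 17:00–18:10, 19:00–19:30.
Keiko ∩ Ximena ∩ Pablo: 14:50–16:20, 17:00–18:10, 19:00–19:30.
Keiko ∩ Ximena ∩ Pablo ∩ Freya: 14:50–16:20, 17:00–18:10, 19:00–19:30.
Restricted to 12:40–18:20: 14:50–16:20, 17:00–18:10.
Windows ≥ 40 min: 14:50–16:20, 17:00–18:10.
Earliest such window starts at 14:50.

14:50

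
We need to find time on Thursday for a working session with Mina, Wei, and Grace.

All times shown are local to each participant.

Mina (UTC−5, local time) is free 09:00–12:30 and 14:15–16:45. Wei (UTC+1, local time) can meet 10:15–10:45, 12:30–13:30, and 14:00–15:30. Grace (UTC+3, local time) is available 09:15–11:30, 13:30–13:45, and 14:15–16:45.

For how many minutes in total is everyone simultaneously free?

Mina → UTC: 14:00–17:30, 19:15–21:45.
Wei → UTC: 09:15–09:45, 11:30–12:30, 13:00–14:30.
Grace → UTC: 06:15–08:30, 10:30–10:45, 11:15–13:45.
Mina ∩ Wei: 14:00–14:30.
Mina ∩ Wei ∩ Grace: (none).
Total common minutes: 0.

0 minutes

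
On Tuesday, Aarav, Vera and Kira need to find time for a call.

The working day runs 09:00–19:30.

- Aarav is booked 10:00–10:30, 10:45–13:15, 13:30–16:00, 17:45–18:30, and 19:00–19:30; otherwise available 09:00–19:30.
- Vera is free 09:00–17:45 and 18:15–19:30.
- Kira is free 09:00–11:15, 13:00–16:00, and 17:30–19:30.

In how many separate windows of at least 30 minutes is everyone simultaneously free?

2

Aarav free within 09:00–19:30: 09:00–10:00, 10:30–10:45, 13:15–13:30, 16:00–17:45, 18:30–19:00.
Aarav ∩ Vera: 09:00–10:00, 10:30–10:45, 13:15–13:30, 16:00–17:45, 18:30–19:00.
Aarav ∩ Vera ∩ Kira: 09:00–10:00, 10:30–10:45, 13:15–13:30, 17:30–17:45, 18:30–19:00.
Windows ≥ 30 min: 09:00–10:00, 18:30–19:00.
That's 2 windows.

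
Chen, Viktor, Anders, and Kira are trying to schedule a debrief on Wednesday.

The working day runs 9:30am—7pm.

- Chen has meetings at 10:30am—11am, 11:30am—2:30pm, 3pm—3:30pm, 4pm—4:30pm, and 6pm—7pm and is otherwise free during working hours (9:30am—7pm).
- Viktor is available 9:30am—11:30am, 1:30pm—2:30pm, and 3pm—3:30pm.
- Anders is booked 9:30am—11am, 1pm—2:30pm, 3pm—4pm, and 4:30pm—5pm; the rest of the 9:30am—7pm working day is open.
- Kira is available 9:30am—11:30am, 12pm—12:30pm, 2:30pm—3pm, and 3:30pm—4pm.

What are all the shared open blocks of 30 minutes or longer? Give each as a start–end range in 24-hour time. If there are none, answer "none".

11:00–11:30

Chen free within 09:30–19:00: 09:30–10:30, 11:00–11:30, 14:30–15:00, 15:30–16:00, 16:30–18:00.
Anders free within 09:30–19:00: 11:00–13:00, 14:30–15:00, 16:00–16:30, 17:00–19:00.
Chen ∩ Viktor: 09:30–10:30, 11:00–11:30.
Chen ∩ Viktor ∩ Anders: 11:00–11:30.
Chen ∩ Viktor ∩ Anders ∩ Kira: 11:00–11:30.
Windows ≥ 30 min: 11:00–11:30.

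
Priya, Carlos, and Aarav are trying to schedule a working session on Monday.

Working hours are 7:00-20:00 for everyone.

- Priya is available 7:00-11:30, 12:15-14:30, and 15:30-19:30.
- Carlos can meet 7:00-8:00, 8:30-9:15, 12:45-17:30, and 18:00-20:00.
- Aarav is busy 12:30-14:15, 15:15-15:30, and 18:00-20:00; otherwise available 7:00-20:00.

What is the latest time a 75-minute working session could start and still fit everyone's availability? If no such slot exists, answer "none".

Aarav free within 07:00–20:00: 07:00–12:30, 14:15–15:15, 15:30–18:00.
Priya ∩ Carlos: 07:00–08:00, 08:30–09:15, 12:45–14:30, 15:30–17:30, 18:00–19:30.
Priya ∩ Carlos ∩ Aarav: 07:00–08:00, 08:30–09:15, 14:15–14:30, 15:30–17:30.
Windows ≥ 75 min: 15:30–17:30.
Latest start in the last window 15:30–17:30 is 17:30 − 75 min = 16:15.

16:15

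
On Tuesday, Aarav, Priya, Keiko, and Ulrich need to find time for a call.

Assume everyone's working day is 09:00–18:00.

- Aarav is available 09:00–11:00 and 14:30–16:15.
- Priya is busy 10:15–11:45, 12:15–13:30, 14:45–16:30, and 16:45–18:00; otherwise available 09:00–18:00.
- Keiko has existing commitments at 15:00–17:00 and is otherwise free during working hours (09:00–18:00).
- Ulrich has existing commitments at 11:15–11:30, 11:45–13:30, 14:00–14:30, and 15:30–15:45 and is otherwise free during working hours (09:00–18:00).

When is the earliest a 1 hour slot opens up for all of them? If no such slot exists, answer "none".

Priya free within 09:00–18:00: 09:00–10:15, 11:45–12:15, 13:30–14:45, 16:30–16:45.
Keiko free within 09:00–18:00: 09:00–15:00, 17:00–18:00.
Ulrich free within 09:00–18:00: 09:00–11:15, 11:30–11:45, 13:30–14:00, 14:30–15:30, 15:45–18:00.
Aarav ∩ Priya: 09:00–10:15, 14:30–14:45.
Aarav ∩ Priya ∩ Keiko: 09:00–10:15, 14:30–14:45.
Aarav ∩ Priya ∩ Keiko ∩ Ulrich: 09:00–10:15, 14:30–14:45.
Windows ≥ 60 min: 09:00–10:15.
Earliest such window starts at 09:00.

09:00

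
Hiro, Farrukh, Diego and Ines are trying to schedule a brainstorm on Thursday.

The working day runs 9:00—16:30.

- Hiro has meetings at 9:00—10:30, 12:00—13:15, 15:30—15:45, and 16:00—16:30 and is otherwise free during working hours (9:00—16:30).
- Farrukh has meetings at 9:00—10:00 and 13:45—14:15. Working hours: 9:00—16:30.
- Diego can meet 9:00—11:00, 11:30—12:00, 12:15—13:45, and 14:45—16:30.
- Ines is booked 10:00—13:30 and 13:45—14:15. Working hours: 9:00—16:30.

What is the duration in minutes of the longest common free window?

45 minutes

Hiro free within 09:00–16:30: 10:30–12:00, 13:15–15:30, 15:45–16:00.
Farrukh free within 09:00–16:30: 10:00–13:45, 14:15–16:30.
Ines free within 09:00–16:30: 09:00–10:00, 13:30–13:45, 14:15–16:30.
Hiro ∩ Farrukh: 10:30–12:00, 13:15–13:45, 14:15–15:30, 15:45–16:00.
Hiro ∩ Farrukh ∩ Diego: 10:30–11:00, 11:30–12:00, 13:15–13:45, 14:45–15:30, 15:45–16:00.
Hiro ∩ Farrukh ∩ Diego ∩ Ines: 13:30–13:45, 14:45–15:30, 15:45–16:00.
Common window lengths: 15, 45, 15 min; longest is 45.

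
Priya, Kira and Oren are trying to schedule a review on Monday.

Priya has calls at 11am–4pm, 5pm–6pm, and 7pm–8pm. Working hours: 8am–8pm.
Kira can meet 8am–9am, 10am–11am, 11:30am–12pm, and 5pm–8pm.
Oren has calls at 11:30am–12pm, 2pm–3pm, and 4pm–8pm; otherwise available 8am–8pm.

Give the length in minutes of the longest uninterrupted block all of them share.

60 minutes

Priya free within 08:00–20:00: 08:00–11:00, 16:00–17:00, 18:00–19:00.
Oren free within 08:00–20:00: 08:00–11:30, 12:00–14:00, 15:00–16:00.
Priya ∩ Kira: 08:00–09:00, 10:00–11:00, 18:00–19:00.
Priya ∩ Kira ∩ Oren: 08:00–09:00, 10:00–11:00.
Common window lengths: 60, 60 min; longest is 60.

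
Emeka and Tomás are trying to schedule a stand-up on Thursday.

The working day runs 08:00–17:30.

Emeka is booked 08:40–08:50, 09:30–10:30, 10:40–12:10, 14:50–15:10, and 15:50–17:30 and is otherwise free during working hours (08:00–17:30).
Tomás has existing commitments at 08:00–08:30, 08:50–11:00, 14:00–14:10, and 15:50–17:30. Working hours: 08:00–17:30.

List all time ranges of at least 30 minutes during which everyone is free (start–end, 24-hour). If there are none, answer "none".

Emeka free within 08:00–17:30: 08:00–08:40, 08:50–09:30, 10:30–10:40, 12:10–14:50, 15:10–15:50.
Tomás free within 08:00–17:30: 08:30–08:50, 11:00–14:00, 14:10–15:50.
Emeka ∩ Tomás: 08:30–08:40, 12:10–14:00, 14:10–14:50, 15:10–15:50.
Windows ≥ 30 min: 12:10–14:00, 14:10–14:50, 15:10–15:50.

12:10–14:00, 14:10–14:50, 15:10–15:50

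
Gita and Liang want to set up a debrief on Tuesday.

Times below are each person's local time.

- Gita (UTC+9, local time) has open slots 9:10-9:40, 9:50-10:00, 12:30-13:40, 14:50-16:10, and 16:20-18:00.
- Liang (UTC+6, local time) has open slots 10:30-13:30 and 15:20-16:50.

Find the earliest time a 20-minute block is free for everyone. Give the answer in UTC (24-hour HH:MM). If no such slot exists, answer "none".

Gita → UTC: 00:10–00:40, 00:50–01:00, 03:30–04:40, 05:50–07:10, 07:20–09:00.
Liang → UTC: 04:30–07:30, 09:20–10:50.
Gita ∩ Liang: 04:30–04:40, 05:50–07:10, 07:20–07:30.
Windows ≥ 20 min: 05:50–07:10.
Earliest such window starts at 05:50.

05:50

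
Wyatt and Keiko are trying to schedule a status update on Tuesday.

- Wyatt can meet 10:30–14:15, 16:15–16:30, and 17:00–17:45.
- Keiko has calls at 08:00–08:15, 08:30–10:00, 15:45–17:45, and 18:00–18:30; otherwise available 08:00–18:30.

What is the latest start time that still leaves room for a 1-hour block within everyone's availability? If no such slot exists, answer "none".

13:15

Keiko free within 08:00–18:30: 08:15–08:30, 10:00–15:45, 17:45–18:00.
Wyatt ∩ Keiko: 10:30–14:15.
Windows ≥ 60 min: 10:30–14:15.
Latest start in the last window 10:30–14:15 is 14:15 − 60 min = 13:15.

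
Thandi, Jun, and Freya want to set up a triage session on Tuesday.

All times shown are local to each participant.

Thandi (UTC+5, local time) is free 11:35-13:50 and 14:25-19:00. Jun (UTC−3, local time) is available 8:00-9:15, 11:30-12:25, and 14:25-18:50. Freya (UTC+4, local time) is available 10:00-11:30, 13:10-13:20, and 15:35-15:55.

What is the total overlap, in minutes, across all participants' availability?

20 minutes

Thandi → UTC: 06:35–08:50, 09:25–14:00.
Jun → UTC: 11:00–12:15, 14:30–15:25, 17:25–21:50.
Freya → UTC: 06:00–07:30, 09:10–09:20, 11:35–11:55.
Thandi ∩ Jun: 11:00–12:15.
Thandi ∩ Jun ∩ Freya: 11:35–11:55.
Total common minutes: 20.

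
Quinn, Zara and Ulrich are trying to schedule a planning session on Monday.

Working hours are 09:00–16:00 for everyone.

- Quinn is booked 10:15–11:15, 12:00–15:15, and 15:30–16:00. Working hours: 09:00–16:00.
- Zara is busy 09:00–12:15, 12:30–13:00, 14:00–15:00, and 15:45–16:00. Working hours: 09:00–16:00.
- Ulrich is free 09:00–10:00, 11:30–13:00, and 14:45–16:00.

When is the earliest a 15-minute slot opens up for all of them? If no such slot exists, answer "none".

15:15

Quinn free within 09:00–16:00: 09:00–10:15, 11:15–12:00, 15:15–15:30.
Zara free within 09:00–16:00: 12:15–12:30, 13:00–14:00, 15:00–15:45.
Quinn ∩ Zara: 15:15–15:30.
Quinn ∩ Zara ∩ Ulrich: 15:15–15:30.
Windows ≥ 15 min: 15:15–15:30.
Earliest such window starts at 15:15.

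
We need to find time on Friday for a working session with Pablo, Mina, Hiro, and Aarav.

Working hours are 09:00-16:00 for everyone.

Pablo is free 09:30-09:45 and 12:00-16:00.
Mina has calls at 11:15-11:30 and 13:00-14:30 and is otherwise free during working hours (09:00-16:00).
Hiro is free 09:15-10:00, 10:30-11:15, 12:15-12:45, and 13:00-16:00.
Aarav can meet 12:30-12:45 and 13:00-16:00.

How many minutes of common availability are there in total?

Mina free within 09:00–16:00: 09:00–11:15, 11:30–13:00, 14:30–16:00.
Pablo ∩ Mina: 09:30–09:45, 12:00–13:00, 14:30–16:00.
Pablo ∩ Mina ∩ Hiro: 09:30–09:45, 12:15–12:45, 14:30–16:00.
Pablo ∩ Mina ∩ Hiro ∩ Aarav: 12:30–12:45, 14:30–16:00.
Total common minutes: 15 + 90 = 105.

105 minutes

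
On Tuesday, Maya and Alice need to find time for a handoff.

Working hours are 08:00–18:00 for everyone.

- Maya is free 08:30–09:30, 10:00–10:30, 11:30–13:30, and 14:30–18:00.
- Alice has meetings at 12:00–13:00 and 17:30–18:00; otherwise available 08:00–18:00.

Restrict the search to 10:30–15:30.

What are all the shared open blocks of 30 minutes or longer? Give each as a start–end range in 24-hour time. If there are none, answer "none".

11:30–12:00, 13:00–13:30, 14:30–15:30

Alice free within 08:00–18:00: 08:00–12:00, 13:00–17:30.
Maya ∩ Alice: 08:30–09:30, 10:00–10:30, 11:30–12:00, 13:00–13:30, 14:30–17:30.
Restricted to 10:30–15:30: 11:30–12:00, 13:00–13:30, 14:30–15:30.
Windows ≥ 30 min: 11:30–12:00, 13:00–13:30, 14:30–15:30.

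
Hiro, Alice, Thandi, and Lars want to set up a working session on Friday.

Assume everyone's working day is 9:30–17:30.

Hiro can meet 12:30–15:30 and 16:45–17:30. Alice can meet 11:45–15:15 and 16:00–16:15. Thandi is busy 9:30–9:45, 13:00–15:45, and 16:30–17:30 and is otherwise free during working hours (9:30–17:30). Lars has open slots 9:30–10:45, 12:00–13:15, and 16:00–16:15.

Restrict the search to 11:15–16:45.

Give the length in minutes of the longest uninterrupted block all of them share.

Thandi free within 09:30–17:30: 09:45–13:00, 15:45–16:30.
Hiro ∩ Alice: 12:30–15:15.
Hiro ∩ Alice ∩ Thandi: 12:30–13:00.
Hiro ∩ Alice ∩ Thandi ∩ Lars: 12:30–13:00.
Restricted to 11:15–16:45: 12:30–13:00.
Single common window of 30 minutes.

30 minutes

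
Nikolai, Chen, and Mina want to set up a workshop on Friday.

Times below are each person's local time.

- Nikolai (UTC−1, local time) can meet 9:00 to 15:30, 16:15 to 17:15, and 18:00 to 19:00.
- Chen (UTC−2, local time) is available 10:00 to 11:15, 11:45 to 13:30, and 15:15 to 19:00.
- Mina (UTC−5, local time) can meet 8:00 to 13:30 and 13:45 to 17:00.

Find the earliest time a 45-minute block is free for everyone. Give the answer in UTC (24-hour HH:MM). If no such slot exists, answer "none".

Nikolai → UTC: 10:00–16:30, 17:15–18:15, 19:00–20:00.
Chen → UTC: 12:00–13:15, 13:45–15:30, 17:15–21:00.
Mina → UTC: 13:00–18:30, 18:45–22:00.
Nikolai ∩ Chen: 12:00–13:15, 13:45–15:30, 17:15–18:15, 19:00–20:00.
Nikolai ∩ Chen ∩ Mina: 13:00–13:15, 13:45–15:30, 17:15–18:15, 19:00–20:00.
Windows ≥ 45 min: 13:45–15:30, 17:15–18:15, 19:00–20:00.
Earliest such window starts at 13:45.

13:45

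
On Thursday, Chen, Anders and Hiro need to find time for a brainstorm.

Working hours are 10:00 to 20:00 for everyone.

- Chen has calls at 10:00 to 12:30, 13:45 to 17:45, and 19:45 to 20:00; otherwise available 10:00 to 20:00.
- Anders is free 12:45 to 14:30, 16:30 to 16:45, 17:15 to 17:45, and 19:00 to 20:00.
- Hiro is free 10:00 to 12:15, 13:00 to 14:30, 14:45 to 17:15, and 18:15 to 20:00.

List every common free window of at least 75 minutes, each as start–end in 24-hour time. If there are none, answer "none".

none

Chen free within 10:00–20:00: 12:30–13:45, 17:45–19:45.
Chen ∩ Anders: 12:45–13:45, 19:00–19:45.
Chen ∩ Anders ∩ Hiro: 13:00–13:45, 19:00–19:45.
Windows ≥ 75 min: (none).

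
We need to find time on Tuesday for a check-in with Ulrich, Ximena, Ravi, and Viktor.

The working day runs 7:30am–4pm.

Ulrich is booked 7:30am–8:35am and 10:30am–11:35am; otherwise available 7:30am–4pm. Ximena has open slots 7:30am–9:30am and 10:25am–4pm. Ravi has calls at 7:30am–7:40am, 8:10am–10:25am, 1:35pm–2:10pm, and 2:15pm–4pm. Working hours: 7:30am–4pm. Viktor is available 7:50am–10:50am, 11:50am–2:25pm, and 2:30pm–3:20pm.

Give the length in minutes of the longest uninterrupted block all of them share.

Ulrich free within 07:30–16:00: 08:35–10:30, 11:35–16:00.
Ravi free within 07:30–16:00: 07:40–08:10, 10:25–13:35, 14:10–14:15.
Ulrich ∩ Ximena: 08:35–09:30, 10:25–10:30, 11:35–16:00.
Ulrich ∩ Ximena ∩ Ravi: 10:25–10:30, 11:35–13:35, 14:10–14:15.
Ulrich ∩ Ximena ∩ Ravi ∩ Viktor: 10:25–10:30, 11:50–13:35, 14:10–14:15.
Common window lengths: 5, 105, 5 min; longest is 105.

105 minutes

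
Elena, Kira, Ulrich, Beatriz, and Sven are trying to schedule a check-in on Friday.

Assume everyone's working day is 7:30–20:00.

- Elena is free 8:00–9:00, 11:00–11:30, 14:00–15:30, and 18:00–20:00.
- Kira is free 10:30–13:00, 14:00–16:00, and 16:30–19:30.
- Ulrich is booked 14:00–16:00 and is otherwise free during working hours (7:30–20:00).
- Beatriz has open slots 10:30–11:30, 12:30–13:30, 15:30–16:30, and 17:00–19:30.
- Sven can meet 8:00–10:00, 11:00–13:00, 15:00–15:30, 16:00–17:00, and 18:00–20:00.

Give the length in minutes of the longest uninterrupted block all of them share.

90 minutes

Ulrich free within 07:30–20:00: 07:30–14:00, 16:00–20:00.
Elena ∩ Kira: 11:00–11:30, 14:00–15:30, 18:00–19:30.
Elena ∩ Kira ∩ Ulrich: 11:00–11:30, 18:00–19:30.
Elena ∩ Kira ∩ Ulrich ∩ Beatriz: 11:00–11:30, 18:00–19:30.
Elena ∩ Kira ∩ Ulrich ∩ Beatriz ∩ Sven: 11:00–11:30, 18:00–19:30.
Common window lengths: 30, 90 min; longest is 90.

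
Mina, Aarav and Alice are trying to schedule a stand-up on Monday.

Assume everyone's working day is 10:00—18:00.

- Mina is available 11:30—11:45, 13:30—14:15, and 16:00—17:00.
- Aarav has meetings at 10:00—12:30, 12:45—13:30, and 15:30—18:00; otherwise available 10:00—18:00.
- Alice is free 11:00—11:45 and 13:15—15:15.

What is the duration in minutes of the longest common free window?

45 minutes

Aarav free within 10:00–18:00: 12:30–12:45, 13:30–15:30.
Mina ∩ Aarav: 13:30–14:15.
Mina ∩ Aarav ∩ Alice: 13:30–14:15.
Single common window of 45 minutes.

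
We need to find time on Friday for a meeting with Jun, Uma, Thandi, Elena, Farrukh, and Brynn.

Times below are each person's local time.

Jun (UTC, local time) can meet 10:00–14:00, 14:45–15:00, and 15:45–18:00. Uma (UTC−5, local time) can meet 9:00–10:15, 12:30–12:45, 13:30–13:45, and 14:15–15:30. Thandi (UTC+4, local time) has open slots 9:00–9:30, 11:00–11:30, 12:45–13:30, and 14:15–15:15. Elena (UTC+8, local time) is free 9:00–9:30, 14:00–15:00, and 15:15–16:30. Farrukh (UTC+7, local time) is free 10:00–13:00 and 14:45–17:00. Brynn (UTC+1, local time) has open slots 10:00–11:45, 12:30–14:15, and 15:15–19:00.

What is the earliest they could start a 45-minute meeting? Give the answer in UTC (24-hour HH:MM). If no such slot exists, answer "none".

Jun → UTC: 10:00–14:00, 14:45–15:00, 15:45–18:00.
Uma → UTC: 14:00–15:15, 17:30–17:45, 18:30–18:45, 19:15–20:30.
Thandi → UTC: 05:00–05:30, 07:00–07:30, 08:45–09:30, 10:15–11:15.
Elena → UTC: 01:00–01:30, 06:00–07:00, 07:15–08:30.
Farrukh → UTC: 03:00–06:00, 07:45–10:00.
Brynn → UTC: 09:00–10:45, 11:30–13:15, 14:15–18:00.
Jun ∩ Uma: 14:45–15:00, 17:30–17:45.
Jun ∩ Uma ∩ Thandi: (none).
Jun ∩ Uma ∩ Thandi ∩ Elena: (none).
Jun ∩ Uma ∩ Thandi ∩ Elena ∩ Farrukh: (none).
Jun ∩ Uma ∩ Thandi ∩ Elena ∩ Farrukh ∩ Brynn: (none).
Windows ≥ 45 min: (none).

none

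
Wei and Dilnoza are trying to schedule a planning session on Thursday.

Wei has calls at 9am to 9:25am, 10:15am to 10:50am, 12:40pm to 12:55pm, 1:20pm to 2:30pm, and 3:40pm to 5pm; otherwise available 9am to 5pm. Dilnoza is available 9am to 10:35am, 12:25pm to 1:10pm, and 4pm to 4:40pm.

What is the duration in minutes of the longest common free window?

Wei free within 09:00–17:00: 09:25–10:15, 10:50–12:40, 12:55–13:20, 14:30–15:40.
Wei ∩ Dilnoza: 09:25–10:15, 12:25–12:40, 12:55–13:10.
Common window lengths: 50, 15, 15 min; longest is 50.

50 minutes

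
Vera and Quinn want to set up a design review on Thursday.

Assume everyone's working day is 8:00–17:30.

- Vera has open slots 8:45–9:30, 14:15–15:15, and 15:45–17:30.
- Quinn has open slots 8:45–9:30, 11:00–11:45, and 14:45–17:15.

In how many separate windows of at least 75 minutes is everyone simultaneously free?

Vera ∩ Quinn: 08:45–09:30, 14:45–15:15, 15:45–17:15.
Windows ≥ 75 min: 15:45–17:15.
That's 1 window.

1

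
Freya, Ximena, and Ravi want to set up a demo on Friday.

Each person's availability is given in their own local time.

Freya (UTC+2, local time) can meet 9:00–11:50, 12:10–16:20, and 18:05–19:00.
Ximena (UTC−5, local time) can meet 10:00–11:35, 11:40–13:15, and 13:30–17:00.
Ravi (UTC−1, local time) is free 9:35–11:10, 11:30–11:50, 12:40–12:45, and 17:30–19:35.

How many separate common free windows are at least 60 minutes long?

0

Freya → UTC: 07:00–09:50, 10:10–14:20, 16:05–17:00.
Ximena → UTC: 15:00–16:35, 16:40–18:15, 18:30–22:00.
Ravi → UTC: 10:35–12:10, 12:30–12:50, 13:40–13:45, 18:30–20:35.
Freya ∩ Ximena: 16:05–16:35, 16:40–17:00.
Freya ∩ Ximena ∩ Ravi: (none).
Windows ≥ 60 min: (none).
That's 0 windows.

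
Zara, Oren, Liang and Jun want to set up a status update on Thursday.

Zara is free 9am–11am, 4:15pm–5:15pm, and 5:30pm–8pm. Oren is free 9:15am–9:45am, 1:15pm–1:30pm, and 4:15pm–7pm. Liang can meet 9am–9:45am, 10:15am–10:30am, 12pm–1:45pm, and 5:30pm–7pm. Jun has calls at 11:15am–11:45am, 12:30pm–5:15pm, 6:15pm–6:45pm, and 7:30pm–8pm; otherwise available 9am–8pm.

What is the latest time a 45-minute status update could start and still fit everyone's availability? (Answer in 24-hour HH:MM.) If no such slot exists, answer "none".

Jun free within 09:00–20:00: 09:00–11:15, 11:45–12:30, 17:15–18:15, 18:45–19:30.
Zara ∩ Oren: 09:15–09:45, 16:15–17:15, 17:30–19:00.
Zara ∩ Oren ∩ Liang: 09:15–09:45, 17:30–19:00.
Zara ∩ Oren ∩ Liang ∩ Jun: 09:15–09:45, 17:30–18:15, 18:45–19:00.
Windows ≥ 45 min: 17:30–18:15.
Latest start in the last window 17:30–18:15 is 18:15 − 45 min = 17:30.

17:30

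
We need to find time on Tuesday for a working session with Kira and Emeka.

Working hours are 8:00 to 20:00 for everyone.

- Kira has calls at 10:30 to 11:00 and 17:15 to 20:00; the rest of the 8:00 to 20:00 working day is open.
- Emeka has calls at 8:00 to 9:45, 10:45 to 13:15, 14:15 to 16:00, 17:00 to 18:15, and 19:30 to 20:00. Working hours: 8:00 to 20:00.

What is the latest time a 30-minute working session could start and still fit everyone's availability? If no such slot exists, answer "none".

16:30

Kira free within 08:00–20:00: 08:00–10:30, 11:00–17:15.
Emeka free within 08:00–20:00: 09:45–10:45, 13:15–14:15, 16:00–17:00, 18:15–19:30.
Kira ∩ Emeka: 09:45–10:30, 13:15–14:15, 16:00–17:00.
Windows ≥ 30 min: 09:45–10:30, 13:15–14:15, 16:00–17:00.
Latest start in the last window 16:00–17:00 is 17:00 − 30 min = 16:30.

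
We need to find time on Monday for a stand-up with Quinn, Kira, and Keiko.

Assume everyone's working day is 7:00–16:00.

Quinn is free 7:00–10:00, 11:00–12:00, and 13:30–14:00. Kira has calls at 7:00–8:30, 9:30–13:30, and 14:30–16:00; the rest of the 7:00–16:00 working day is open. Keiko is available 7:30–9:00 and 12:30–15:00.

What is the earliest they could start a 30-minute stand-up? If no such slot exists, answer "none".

Kira free within 07:00–16:00: 08:30–09:30, 13:30–14:30.
Quinn ∩ Kira: 08:30–09:30, 13:30–14:00.
Quinn ∩ Kira ∩ Keiko: 08:30–09:00, 13:30–14:00.
Windows ≥ 30 min: 08:30–09:00, 13:30–14:00.
Earliest such window starts at 08:30.

08:30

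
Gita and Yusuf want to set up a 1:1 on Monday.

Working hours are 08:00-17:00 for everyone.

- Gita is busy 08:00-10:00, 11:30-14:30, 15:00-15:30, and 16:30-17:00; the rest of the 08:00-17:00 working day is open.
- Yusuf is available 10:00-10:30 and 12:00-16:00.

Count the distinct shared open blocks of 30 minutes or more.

Gita free within 08:00–17:00: 10:00–11:30, 14:30–15:00, 15:30–16:30.
Gita ∩ Yusuf: 10:00–10:30, 14:30–15:00, 15:30–16:00.
Windows ≥ 30 min: 10:00–10:30, 14:30–15:00, 15:30–16:00.
That's 3 windows.

3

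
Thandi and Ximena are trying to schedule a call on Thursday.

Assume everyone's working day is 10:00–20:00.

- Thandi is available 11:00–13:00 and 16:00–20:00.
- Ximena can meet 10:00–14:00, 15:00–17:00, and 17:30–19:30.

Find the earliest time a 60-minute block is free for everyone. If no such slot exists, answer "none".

Thandi ∩ Ximena: 11:00–13:00, 16:00–17:00, 17:30–19:30.
Windows ≥ 60 min: 11:00–13:00, 16:00–17:00, 17:30–19:30.
Earliest such window starts at 11:00.

11:00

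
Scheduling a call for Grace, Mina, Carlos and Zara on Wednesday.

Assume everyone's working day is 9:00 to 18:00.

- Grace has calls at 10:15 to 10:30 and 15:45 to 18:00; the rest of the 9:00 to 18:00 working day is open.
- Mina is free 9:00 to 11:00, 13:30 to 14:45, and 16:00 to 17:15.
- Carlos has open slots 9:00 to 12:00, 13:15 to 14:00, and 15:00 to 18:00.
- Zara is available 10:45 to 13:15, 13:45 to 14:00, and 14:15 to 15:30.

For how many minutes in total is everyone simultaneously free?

Grace free within 09:00–18:00: 09:00–10:15, 10:30–15:45.
Grace ∩ Mina: 09:00–10:15, 10:30–11:00, 13:30–14:45.
Grace ∩ Mina ∩ Carlos: 09:00–10:15, 10:30–11:00, 13:30–14:00.
Grace ∩ Mina ∩ Carlos ∩ Zara: 10:45–11:00, 13:45–14:00.
Total common minutes: 15 + 15 = 30.

30 minutes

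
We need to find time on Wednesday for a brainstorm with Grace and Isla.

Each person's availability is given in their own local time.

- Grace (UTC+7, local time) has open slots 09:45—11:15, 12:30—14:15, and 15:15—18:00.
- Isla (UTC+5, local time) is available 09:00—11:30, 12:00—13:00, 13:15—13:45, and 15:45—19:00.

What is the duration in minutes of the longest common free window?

Grace → UTC: 02:45–04:15, 05:30–07:15, 08:15–11:00.
Isla → UTC: 04:00–06:30, 07:00–08:00, 08:15–08:45, 10:45–14:00.
Grace ∩ Isla: 04:00–04:15, 05:30–06:30, 07:00–07:15, 08:15–08:45, 10:45–11:00.
Common window lengths: 15, 60, 15, 30, 15 min; longest is 60.

60 minutes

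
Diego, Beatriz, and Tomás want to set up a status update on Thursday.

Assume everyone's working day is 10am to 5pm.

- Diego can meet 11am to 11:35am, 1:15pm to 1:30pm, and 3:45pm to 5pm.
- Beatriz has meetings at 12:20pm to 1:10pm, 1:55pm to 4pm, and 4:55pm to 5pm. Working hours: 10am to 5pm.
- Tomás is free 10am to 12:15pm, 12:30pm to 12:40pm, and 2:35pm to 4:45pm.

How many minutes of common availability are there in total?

80 minutes

Beatriz free within 10:00–17:00: 10:00–12:20, 13:10–13:55, 16:00–16:55.
Diego ∩ Beatriz: 11:00–11:35, 13:15–13:30, 16:00–16:55.
Diego ∩ Beatriz ∩ Tomás: 11:00–11:35, 16:00–16:45.
Total common minutes: 35 + 45 = 80.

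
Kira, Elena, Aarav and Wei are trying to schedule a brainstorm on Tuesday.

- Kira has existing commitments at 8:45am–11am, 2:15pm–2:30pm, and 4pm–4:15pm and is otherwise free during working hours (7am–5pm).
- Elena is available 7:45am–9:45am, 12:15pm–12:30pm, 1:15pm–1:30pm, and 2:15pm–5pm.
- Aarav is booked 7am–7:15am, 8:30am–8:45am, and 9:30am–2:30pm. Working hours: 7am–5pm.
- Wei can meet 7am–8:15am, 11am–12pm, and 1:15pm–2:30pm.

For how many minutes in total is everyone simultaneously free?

Kira free within 07:00–17:00: 07:00–08:45, 11:00–14:15, 14:30–16:00, 16:15–17:00.
Aarav free within 07:00–17:00: 07:15–08:30, 08:45–09:30, 14:30–17:00.
Kira ∩ Elena: 07:45–08:45, 12:15–12:30, 13:15–13:30, 14:30–16:00, 16:15–17:00.
Kira ∩ Elena ∩ Aarav: 07:45–08:30, 14:30–16:00, 16:15–17:00.
Kira ∩ Elena ∩ Aarav ∩ Wei: 07:45–08:15.
Total common minutes: 30.

30 minutes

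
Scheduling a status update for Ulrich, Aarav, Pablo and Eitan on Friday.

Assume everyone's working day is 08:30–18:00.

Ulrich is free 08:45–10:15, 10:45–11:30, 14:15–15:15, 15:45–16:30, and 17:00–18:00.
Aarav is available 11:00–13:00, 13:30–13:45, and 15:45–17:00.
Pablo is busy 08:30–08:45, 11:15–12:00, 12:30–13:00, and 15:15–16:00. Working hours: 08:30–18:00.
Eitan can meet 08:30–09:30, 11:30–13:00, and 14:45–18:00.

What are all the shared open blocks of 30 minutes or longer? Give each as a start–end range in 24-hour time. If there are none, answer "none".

16:00–16:30

Pablo free within 08:30–18:00: 08:45–11:15, 12:00–12:30, 13:00–15:15, 16:00–18:00.
Ulrich ∩ Aarav: 11:00–11:30, 15:45–16:30.
Ulrich ∩ Aarav ∩ Pablo: 11:00–11:15, 16:00–16:30.
Ulrich ∩ Aarav ∩ Pablo ∩ Eitan: 16:00–16:30.
Windows ≥ 30 min: 16:00–16:30.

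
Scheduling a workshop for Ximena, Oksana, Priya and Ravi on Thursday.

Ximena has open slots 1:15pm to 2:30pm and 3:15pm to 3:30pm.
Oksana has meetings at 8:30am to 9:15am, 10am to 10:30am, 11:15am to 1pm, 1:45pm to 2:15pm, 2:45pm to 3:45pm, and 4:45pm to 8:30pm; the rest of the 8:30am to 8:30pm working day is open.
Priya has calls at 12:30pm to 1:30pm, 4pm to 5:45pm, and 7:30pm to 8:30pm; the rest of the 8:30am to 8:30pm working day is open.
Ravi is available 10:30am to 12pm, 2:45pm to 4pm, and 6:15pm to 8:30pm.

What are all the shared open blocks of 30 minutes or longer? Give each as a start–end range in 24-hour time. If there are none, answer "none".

Oksana free within 08:30–20:30: 09:15–10:00, 10:30–11:15, 13:00–13:45, 14:15–14:45, 15:45–16:45.
Priya free within 08:30–20:30: 08:30–12:30, 13:30–16:00, 17:45–19:30.
Ximena ∩ Oksana: 13:15–13:45, 14:15–14:30.
Ximena ∩ Oksana ∩ Priya: 13:30–13:45, 14:15–14:30.
Ximena ∩ Oksana ∩ Priya ∩ Ravi: (none).
Windows ≥ 30 min: (none).

none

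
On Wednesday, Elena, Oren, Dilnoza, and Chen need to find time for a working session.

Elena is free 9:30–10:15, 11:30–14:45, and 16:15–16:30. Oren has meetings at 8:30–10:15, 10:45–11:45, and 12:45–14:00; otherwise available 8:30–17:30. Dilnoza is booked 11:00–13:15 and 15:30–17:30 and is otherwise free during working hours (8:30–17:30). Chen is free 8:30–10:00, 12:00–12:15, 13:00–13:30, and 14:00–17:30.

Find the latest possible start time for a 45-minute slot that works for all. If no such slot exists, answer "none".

14:00

Oren free within 08:30–17:30: 10:15–10:45, 11:45–12:45, 14:00–17:30.
Dilnoza free within 08:30–17:30: 08:30–11:00, 13:15–15:30.
Elena ∩ Oren: 11:45–12:45, 14:00–14:45, 16:15–16:30.
Elena ∩ Oren ∩ Dilnoza: 14:00–14:45.
Elena ∩ Oren ∩ Dilnoza ∩ Chen: 14:00–14:45.
Windows ≥ 45 min: 14:00–14:45.
Latest start in the last window 14:00–14:45 is 14:45 − 45 min = 14:00.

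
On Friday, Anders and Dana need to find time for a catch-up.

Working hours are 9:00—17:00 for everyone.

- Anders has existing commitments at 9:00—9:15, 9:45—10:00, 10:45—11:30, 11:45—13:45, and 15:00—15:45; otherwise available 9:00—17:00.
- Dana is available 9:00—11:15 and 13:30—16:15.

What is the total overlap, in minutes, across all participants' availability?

Anders free within 09:00–17:00: 09:15–09:45, 10:00–10:45, 11:30–11:45, 13:45–15:00, 15:45–17:00.
Anders ∩ Dana: 09:15–09:45, 10:00–10:45, 13:45–15:00, 15:45–16:15.
Total common minutes: 30 + 45 + 75 + 30 = 180.

180 minutes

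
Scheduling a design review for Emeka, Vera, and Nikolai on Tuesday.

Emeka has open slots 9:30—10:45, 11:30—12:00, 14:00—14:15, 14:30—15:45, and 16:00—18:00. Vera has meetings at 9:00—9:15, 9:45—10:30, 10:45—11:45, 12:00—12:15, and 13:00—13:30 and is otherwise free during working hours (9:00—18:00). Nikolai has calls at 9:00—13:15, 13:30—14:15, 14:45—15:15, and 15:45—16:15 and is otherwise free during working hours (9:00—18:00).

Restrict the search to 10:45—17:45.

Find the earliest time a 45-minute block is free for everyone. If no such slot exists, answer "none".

16:15

Vera free within 09:00–18:00: 09:15–09:45, 10:30–10:45, 11:45–12:00, 12:15–13:00, 13:30–18:00.
Nikolai free within 09:00–18:00: 13:15–13:30, 14:15–14:45, 15:15–15:45, 16:15–18:00.
Emeka ∩ Vera: 09:30–09:45, 10:30–10:45, 11:45–12:00, 14:00–14:15, 14:30–15:45, 16:00–18:00.
Emeka ∩ Vera ∩ Nikolai: 14:30–14:45, 15:15–15:45, 16:15–18:00.
Restricted to 10:45–17:45: 14:30–14:45, 15:15–15:45, 16:15–17:45.
Windows ≥ 45 min: 16:15–17:45.
Earliest such window starts at 16:15.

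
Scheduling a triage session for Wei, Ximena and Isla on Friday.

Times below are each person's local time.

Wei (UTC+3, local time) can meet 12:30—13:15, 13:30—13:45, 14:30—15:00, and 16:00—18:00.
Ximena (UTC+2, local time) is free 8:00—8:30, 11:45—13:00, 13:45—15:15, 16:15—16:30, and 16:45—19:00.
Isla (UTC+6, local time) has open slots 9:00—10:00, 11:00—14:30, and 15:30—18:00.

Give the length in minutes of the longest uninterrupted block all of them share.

Wei → UTC: 09:30–10:15, 10:30–10:45, 11:30–12:00, 13:00–15:00.
Ximena → UTC: 06:00–06:30, 09:45–11:00, 11:45–13:15, 14:15–14:30, 14:45–17:00.
Isla → UTC: 03:00–04:00, 05:00–08:30, 09:30–12:00.
Wei ∩ Ximena: 09:45–10:15, 10:30–10:45, 11:45–12:00, 13:00–13:15, 14:15–14:30, 14:45–15:00.
Wei ∩ Ximena ∩ Isla: 09:45–10:15, 10:30–10:45, 11:45–12:00.
Common window lengths: 30, 15, 15 min; longest is 30.

30 minutes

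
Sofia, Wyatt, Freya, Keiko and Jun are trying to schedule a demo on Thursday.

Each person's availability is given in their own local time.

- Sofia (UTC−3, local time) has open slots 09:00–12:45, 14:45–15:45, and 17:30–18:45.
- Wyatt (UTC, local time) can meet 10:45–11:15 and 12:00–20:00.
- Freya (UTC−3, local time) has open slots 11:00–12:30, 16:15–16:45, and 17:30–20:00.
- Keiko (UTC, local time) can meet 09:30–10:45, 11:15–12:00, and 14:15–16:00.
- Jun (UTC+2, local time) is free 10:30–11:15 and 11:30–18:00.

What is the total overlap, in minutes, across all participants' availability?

75 minutes

Sofia → UTC: 12:00–15:45, 17:45–18:45, 20:30–21:45.
Wyatt → UTC: 10:45–11:15, 12:00–20:00.
Freya → UTC: 14:00–15:30, 19:15–19:45, 20:30–23:00.
Keiko → UTC: 09:30–10:45, 11:15–12:00, 14:15–16:00.
Jun → UTC: 08:30–09:15, 09:30–16:00.
Sofia ∩ Wyatt: 12:00–15:45, 17:45–18:45.
Sofia ∩ Wyatt ∩ Freya: 14:00–15:30.
Sofia ∩ Wyatt ∩ Freya ∩ Keiko: 14:15–15:30.
Sofia ∩ Wyatt ∩ Freya ∩ Keiko ∩ Jun: 14:15–15:30.
Total common minutes: 75.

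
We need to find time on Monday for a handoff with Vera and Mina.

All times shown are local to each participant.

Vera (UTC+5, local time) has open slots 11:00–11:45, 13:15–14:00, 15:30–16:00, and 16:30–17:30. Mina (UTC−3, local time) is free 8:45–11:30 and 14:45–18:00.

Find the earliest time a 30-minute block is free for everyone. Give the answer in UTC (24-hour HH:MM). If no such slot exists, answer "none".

Vera → UTC: 06:00–06:45, 08:15–09:00, 10:30–11:00, 11:30–12:30.
Mina → UTC: 11:45–14:30, 17:45–21:00.
Vera ∩ Mina: 11:45–12:30.
Windows ≥ 30 min: 11:45–12:30.
Earliest such window starts at 11:45.

11:45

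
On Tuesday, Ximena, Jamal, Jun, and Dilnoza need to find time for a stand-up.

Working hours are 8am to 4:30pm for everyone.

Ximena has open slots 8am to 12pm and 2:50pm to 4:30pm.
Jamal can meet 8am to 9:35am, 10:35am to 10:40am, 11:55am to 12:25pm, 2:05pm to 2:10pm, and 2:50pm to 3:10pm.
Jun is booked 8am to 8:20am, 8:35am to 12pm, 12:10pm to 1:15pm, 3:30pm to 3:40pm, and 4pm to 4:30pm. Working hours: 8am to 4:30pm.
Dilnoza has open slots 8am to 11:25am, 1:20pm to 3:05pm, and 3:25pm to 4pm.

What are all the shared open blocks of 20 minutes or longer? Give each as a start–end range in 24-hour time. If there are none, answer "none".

none

Jun free within 08:00–16:30: 08:20–08:35, 12:00–12:10, 13:15–15:30, 15:40–16:00.
Ximena ∩ Jamal: 08:00–09:35, 10:35–10:40, 11:55–12:00, 14:50–15:10.
Ximena ∩ Jamal ∩ Jun: 08:20–08:35, 14:50–15:10.
Ximena ∩ Jamal ∩ Jun ∩ Dilnoza: 08:20–08:35, 14:50–15:05.
Windows ≥ 20 min: (none).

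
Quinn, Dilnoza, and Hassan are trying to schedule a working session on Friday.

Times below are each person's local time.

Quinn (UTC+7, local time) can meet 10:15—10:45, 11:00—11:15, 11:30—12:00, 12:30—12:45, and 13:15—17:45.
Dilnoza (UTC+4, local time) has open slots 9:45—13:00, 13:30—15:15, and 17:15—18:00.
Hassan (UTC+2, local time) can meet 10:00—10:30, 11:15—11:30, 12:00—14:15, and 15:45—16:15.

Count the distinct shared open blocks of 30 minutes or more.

2

Quinn → UTC: 03:15–03:45, 04:00–04:15, 04:30–05:00, 05:30–05:45, 06:15–10:45.
Dilnoza → UTC: 05:45–09:00, 09:30–11:15, 13:15–14:00.
Hassan → UTC: 08:00–08:30, 09:15–09:30, 10:00–12:15, 13:45–14:15.
Quinn ∩ Dilnoza: 06:15–09:00, 09:30–10:45.
Quinn ∩ Dilnoza ∩ Hassan: 08:00–08:30, 10:00–10:45.
Windows ≥ 30 min: 08:00–08:30, 10:00–10:45.
That's 2 windows.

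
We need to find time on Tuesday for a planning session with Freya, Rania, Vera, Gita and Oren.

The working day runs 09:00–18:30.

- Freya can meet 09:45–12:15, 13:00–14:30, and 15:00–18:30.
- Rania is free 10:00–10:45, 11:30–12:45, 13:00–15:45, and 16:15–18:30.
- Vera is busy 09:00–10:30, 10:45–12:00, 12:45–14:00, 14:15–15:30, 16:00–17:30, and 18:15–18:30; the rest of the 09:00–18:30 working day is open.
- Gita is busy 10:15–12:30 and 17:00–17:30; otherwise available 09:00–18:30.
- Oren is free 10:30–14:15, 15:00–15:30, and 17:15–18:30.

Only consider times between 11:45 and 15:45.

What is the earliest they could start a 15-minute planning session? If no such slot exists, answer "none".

14:00

Vera free within 09:00–18:30: 10:30–10:45, 12:00–12:45, 14:00–14:15, 15:30–16:00, 17:30–18:15.
Gita free within 09:00–18:30: 09:00–10:15, 12:30–17:00, 17:30–18:30.
Freya ∩ Rania: 10:00–10:45, 11:30–12:15, 13:00–14:30, 15:00–15:45, 16:15–18:30.
Freya ∩ Rania ∩ Vera: 10:30–10:45, 12:00–12:15, 14:00–14:15, 15:30–15:45, 17:30–18:15.
Freya ∩ Rania ∩ Vera ∩ Gita: 14:00–14:15, 15:30–15:45, 17:30–18:15.
Freya ∩ Rania ∩ Vera ∩ Gita ∩ Oren: 14:00–14:15, 17:30–18:15.
Restricted to 11:45–15:45: 14:00–14:15.
Windows ≥ 15 min: 14:00–14:15.
Earliest such window starts at 14:00.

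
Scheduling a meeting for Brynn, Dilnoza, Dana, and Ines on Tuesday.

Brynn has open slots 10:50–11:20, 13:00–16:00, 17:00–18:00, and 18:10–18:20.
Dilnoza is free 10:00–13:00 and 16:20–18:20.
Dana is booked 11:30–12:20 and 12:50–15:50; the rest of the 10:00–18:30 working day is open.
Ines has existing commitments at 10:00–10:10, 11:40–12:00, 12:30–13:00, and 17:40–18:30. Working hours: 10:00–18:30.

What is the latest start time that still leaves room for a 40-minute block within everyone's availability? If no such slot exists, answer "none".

Dana free within 10:00–18:30: 10:00–11:30, 12:20–12:50, 15:50–18:30.
Ines free within 10:00–18:30: 10:10–11:40, 12:00–12:30, 13:00–17:40.
Brynn ∩ Dilnoza: 10:50–11:20, 17:00–18:00, 18:10–18:20.
Brynn ∩ Dilnoza ∩ Dana: 10:50–11:20, 17:00–18:00, 18:10–18:20.
Brynn ∩ Dilnoza ∩ Dana ∩ Ines: 10:50–11:20, 17:00–17:40.
Windows ≥ 40 min: 17:00–17:40.
Latest start in the last window 17:00–17:40 is 17:40 − 40 min = 17:00.

17:00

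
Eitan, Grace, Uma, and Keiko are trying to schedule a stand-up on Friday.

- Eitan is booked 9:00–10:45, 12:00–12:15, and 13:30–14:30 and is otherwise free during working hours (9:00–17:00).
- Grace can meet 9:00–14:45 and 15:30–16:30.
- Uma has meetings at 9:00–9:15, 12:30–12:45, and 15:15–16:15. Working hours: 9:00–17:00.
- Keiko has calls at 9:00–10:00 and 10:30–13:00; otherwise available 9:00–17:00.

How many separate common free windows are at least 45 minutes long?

Eitan free within 09:00–17:00: 10:45–12:00, 12:15–13:30, 14:30–17:00.
Uma free within 09:00–17:00: 09:15–12:30, 12:45–15:15, 16:15–17:00.
Keiko free within 09:00–17:00: 10:00–10:30, 13:00–17:00.
Eitan ∩ Grace: 10:45–12:00, 12:15–13:30, 14:30–14:45, 15:30–16:30.
Eitan ∩ Grace ∩ Uma: 10:45–12:00, 12:15–12:30, 12:45–13:30, 14:30–14:45, 16:15–16:30.
Eitan ∩ Grace ∩ Uma ∩ Keiko: 13:00–13:30, 14:30–14:45, 16:15–16:30.
Windows ≥ 45 min: (none).
That's 0 windows.

0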